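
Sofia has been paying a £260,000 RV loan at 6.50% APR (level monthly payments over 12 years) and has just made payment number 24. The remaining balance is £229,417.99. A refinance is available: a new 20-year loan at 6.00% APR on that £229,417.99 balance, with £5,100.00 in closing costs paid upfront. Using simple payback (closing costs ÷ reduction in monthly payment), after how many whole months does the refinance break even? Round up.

Current payment = 260,000 × 6.5%/12 / (1 − (1+0.0054167)^−144) = £2,604.99.
Refinanced payment = 229,417.99 × 0.0050000 / (1 − (1+0.0050000)^−240) = £1,643.62.
Monthly savings = £2,604.99 − £1,643.62 = £961.37.
Break-even = £5,100.00 / £961.37 = 5.30 → 6 months.

6 months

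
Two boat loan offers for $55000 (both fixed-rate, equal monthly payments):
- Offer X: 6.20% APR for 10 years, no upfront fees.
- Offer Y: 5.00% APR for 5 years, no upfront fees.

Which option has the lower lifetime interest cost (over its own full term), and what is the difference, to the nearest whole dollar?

Offer Y by $11,663

Offer X: monthly rate = 6.2%/12 = 0.0051667; payment = 55,000 × 0.0051667 / (1 − (1+0.0051667)^−120) = $616.15.
Total interest on Offer X = 120 × $616.15 − $55,000 = $18,938.00.
Offer Y: at 5.00% the monthly rate is 0.0041667, so the payment is 55,000 × 0.0041667 / (1 − 1.0041667^−60) = $1,037.92.
Total interest on Offer Y = 60 × $1,037.92 − $55,000 = $7,275.20.
Offer Y is lower by $11,662.80.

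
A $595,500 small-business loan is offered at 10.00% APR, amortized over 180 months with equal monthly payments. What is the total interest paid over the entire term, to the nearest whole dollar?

At 10.00% the monthly rate is 0.0083333, so the payment is 595,500 × 0.0083333 / (1 − 1.0083333^−180) = $6,399.27.
Total paid = 180 × $6,399.27 = $1,151,868.60; interest = $1,151,868.60 − $595,500 = $556,368.60.

$556,369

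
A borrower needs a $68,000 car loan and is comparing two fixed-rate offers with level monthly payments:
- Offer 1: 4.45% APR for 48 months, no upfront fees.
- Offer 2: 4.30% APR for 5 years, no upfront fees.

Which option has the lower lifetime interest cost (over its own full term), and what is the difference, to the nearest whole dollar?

Offer 1: monthly rate = 4.45%/12 = 0.0037083; payment = 68,000 × 0.0037083 / (1 − (1+0.0037083)^−48) = $1,549.11.
Total interest on Offer 1 = 48 × $1,549.11 − $68,000 = $6,357.28.
Offer 2: at 4.30% the monthly rate is 0.0035833, so the payment is 68,000 × 0.0035833 / (1 − 1.0035833^−60) = $1,261.55.
Total interest on Offer 2 = 60 × $1,261.55 − $68,000 = $7,693.00.
Offer 1 is lower by $1,335.72.

Offer 1 by $1,336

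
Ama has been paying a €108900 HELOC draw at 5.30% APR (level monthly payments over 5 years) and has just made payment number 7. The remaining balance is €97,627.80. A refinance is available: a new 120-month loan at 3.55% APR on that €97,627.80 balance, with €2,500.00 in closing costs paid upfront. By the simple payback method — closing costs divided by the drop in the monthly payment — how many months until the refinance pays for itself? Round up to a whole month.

3 months

Current payment = 108,900 × 5.3%/12 / (1 − (1+0.0044167)^−60) = €2,070.08.
Refinanced payment = 97,627.80 × 0.0029583 / (1 − (1+0.0029583)^−120) = €967.69.
Monthly savings = €2,070.08 − €967.69 = €1,102.39.
Break-even = €2,500.00 / €1,102.39 = 2.27 → 3 months.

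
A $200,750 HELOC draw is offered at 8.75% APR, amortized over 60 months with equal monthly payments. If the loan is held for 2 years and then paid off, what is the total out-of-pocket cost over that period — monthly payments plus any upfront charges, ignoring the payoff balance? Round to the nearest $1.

$99,430

Monthly rate = 8.75%/12 = 0.0072917; payment = 200,750 × 0.0072917 / (1 − (1+0.0072917)^−60) = $4,142.92.
Total outlay = 24 × $4,142.92 = $99,430.08.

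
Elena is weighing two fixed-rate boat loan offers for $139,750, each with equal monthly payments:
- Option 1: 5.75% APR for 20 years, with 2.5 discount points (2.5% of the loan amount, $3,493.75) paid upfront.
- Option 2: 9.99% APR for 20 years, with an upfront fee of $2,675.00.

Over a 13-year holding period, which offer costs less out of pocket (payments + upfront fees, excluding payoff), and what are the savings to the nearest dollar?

Option 1: at 5.75% the monthly rate is 0.0047917, so the payment is 139,750 × 0.0047917 / (1 − 1.0047917^−240) = $981.16.
Option 2: at 9.99% the monthly rate is 0.0083250, so the payment is 139,750 × 0.0083250 / (1 − 1.0083250^−240) = $1,347.69.
Over 156 months: Option 1 costs 156 × $981.16 + $3,493.75 = $156,554.71; Option 2 costs 156 × $1,347.69 + $2,675.00 = $212,914.64.
Option 1 is cheaper by $212,914.64 − $156,554.71 = $56,359.93.

Option 1 by $56,360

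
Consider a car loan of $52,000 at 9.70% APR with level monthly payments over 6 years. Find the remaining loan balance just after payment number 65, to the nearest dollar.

With monthly rate i = 9.7%/12 = 0.0080833, the balance after k of n payments is P · [(1+i)^n − (1+i)^k] / [(1+i)^n − 1].
(1+0.0080833)^72 = 1.78543191 and (1+0.0080833)^65 = 1.68759507, so the balance is 52,000 × (1.78543191 − 1.68759507) / (1.78543191 − 1) = $6,477.35.

$6,477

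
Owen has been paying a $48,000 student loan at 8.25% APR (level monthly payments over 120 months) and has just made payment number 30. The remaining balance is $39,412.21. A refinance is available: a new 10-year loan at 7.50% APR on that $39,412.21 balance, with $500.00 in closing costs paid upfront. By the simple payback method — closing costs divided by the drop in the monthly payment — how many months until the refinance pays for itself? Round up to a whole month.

5 months

Current payment = 48,000 × 8.25%/12 / (1 − (1+0.0068750)^−120) = $588.73.
Refinanced payment = 39,412.21 × 0.0062500 / (1 − (1+0.0062500)^−120) = $467.83.
Monthly savings = $588.73 − $467.83 = $120.90.
Break-even = $500.00 / $120.90 = 4.14 → 5 months.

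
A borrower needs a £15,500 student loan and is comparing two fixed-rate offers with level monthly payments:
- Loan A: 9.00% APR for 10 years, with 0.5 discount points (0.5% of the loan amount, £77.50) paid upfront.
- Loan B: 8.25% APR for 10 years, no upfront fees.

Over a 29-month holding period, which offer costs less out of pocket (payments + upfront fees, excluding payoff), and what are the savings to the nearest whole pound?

Loan A: at 9.00% the monthly rate is 0.0075000, so the payment is 15,500 × 0.0075000 / (1 − 1.0075000^−120) = £196.35.
Loan B: at 8.25% the monthly rate is 0.0068750, so the payment is 15,500 × 0.0068750 / (1 − 1.0068750^−120) = £190.11.
Over 29 months: Loan A costs 29 × £196.35 + £77.50 = £5,771.65; Loan B costs 29 × £190.11 = £5,513.19.
Loan B is cheaper by £5,771.65 − £5,513.19 = £258.46.

Loan B by £258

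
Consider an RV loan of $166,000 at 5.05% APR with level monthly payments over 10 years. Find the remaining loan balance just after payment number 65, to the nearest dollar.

With monthly rate i = 5.05%/12 = 0.0042083, the balance after k of n payments is P · [(1+i)^n − (1+i)^k] / [(1+i)^n − 1].
(1+0.0042083)^120 = 1.65523065 and (1+0.0042083)^65 = 1.31385781, so the balance is 166,000 × (1.65523065 − 1.31385781) / (1.65523065 − 1) = $86,485.41.

$86,485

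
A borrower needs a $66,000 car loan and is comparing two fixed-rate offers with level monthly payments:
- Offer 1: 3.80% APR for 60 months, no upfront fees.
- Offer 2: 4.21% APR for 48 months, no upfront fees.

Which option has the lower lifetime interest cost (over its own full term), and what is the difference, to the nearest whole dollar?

Offer 1: at 3.80% the monthly rate is 0.0031667, so the payment is 66,000 × 0.0031667 / (1 − 1.0031667^−60) = $1,209.54.
Total interest on Offer 1 = 60 × $1,209.54 − $66,000 = $6,572.40.
Offer 2: at 4.21% the monthly rate is 0.0035083, so the payment is 66,000 × 0.0035083 / (1 − 1.0035083^−48) = $1,496.43.
Total interest on Offer 2 = 48 × $1,496.43 − $66,000 = $5,828.64.
Offer 2 is lower by $743.76.

Offer 2 by $744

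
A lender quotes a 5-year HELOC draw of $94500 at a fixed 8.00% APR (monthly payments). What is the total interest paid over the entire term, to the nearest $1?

Monthly rate = 8%/12 = 0.0066667; payment = 94,500 × 0.0066667 / (1 − (1+0.0066667)^−60) = $1,916.12.
Total paid = 60 × $1,916.12 = $114,967.20; interest = $114,967.20 − $94,500 = $20,467.20.

$20,467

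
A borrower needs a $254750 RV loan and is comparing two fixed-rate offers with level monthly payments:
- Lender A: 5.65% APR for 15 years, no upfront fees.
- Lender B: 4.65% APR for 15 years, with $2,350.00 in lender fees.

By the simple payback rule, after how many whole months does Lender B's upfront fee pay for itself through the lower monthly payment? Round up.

Lender A: at 5.65% the monthly rate is 0.0047083, so the payment is 254,750 × 0.0047083 / (1 − 1.0047083^−180) = $2,101.85.
Lender B: at 4.65% the monthly rate is 0.0038750, so the payment is 254,750 × 0.0038750 / (1 − 1.0038750^−180) = $1,968.41.
Monthly savings = $2,101.85 − $1,968.41 = $133.44.
Break-even = $2,350.00 / $133.44 = 17.61 → 18 months.

18 months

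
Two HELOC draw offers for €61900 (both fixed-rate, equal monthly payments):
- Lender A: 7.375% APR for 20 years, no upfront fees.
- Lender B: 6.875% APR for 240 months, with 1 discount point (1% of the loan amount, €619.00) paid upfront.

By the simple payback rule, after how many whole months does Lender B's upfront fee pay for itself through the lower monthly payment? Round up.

Lender A: monthly rate = 7.375%/12 = 0.0061458; payment = 61,900 × 0.0061458 / (1 − (1+0.0061458)^−240) = €493.94.
Lender B: at 6.875% the monthly rate is 0.0057292, so the payment is 61,900 × 0.0057292 / (1 − 1.0057292^−240) = €475.28.
Monthly savings = €493.94 − €475.28 = €18.66.
Break-even = €619.00 / €18.66 = 33.17 → 34 months.

34 months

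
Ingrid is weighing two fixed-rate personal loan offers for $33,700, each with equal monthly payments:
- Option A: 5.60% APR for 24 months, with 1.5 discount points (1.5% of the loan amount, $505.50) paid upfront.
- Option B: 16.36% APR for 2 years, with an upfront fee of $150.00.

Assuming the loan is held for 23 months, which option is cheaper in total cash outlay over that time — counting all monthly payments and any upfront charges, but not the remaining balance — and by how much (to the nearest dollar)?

Option A by $3,516

Option A: monthly rate = 5.6%/12 = 0.0046667; payment = 33,700 × 0.0046667 / (1 − (1+0.0046667)^−24) = $1,487.54.
Option B: monthly rate = 16.36%/12 = 0.0136333; payment = 33,700 × 0.0136333 / (1 − (1+0.0136333)^−24) = $1,655.86.
Over 23 months: Option A costs 23 × $1,487.54 + $505.50 = $34,718.92; Option B costs 23 × $1,655.86 + $150.00 = $38,234.78.
Option A is cheaper by $38,234.78 − $34,718.92 = $3,515.86.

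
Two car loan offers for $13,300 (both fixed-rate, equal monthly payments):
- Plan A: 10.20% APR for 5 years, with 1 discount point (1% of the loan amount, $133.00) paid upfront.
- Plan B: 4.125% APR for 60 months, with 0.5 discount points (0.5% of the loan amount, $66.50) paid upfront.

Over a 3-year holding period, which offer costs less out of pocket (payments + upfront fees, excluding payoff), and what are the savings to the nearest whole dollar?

Plan A: at 10.20% the monthly rate is 0.0085000, so the payment is 13,300 × 0.0085000 / (1 − 1.0085000^−60) = $283.90.
Plan B: at 4.125% the monthly rate is 0.0034375, so the payment is 13,300 × 0.0034375 / (1 − 1.0034375^−60) = $245.69.
Over 36 months: Plan A costs 36 × $283.90 + $133.00 = $10,353.40; Plan B costs 36 × $245.69 + $66.50 = $8,911.34.
Plan B is cheaper by $10,353.40 − $8,911.34 = $1,442.06.

Plan B by $1,442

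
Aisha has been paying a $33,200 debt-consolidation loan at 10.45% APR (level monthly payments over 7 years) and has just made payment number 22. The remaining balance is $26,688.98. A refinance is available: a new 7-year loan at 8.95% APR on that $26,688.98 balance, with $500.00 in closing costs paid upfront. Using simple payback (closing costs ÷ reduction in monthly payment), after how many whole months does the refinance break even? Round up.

Current payment = 33,200 × 10.45%/12 / (1 − (1+0.0087083)^−84) = $558.91.
Refinanced payment = 26,688.98 × 0.0074583 / (1 − (1+0.0074583)^−84) = $428.72.
Monthly savings = $558.91 − $428.72 = $130.19.
Break-even = $500.00 / $130.19 = 3.84 → 4 months.

4 months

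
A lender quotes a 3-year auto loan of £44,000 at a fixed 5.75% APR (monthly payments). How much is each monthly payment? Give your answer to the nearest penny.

£1,333.59

At 5.75% the monthly rate is 0.0047917, so the payment is 44,000 × 0.0047917 / (1 − 1.0047917^−36) = £1,333.59.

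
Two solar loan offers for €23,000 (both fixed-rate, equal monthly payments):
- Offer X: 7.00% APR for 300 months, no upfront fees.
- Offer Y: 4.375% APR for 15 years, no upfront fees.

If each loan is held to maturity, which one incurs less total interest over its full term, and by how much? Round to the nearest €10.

Offer Y by €17,360

Offer X: monthly rate = 7%/12 = 0.0058333; payment = 23,000 × 0.0058333 / (1 − (1+0.0058333)^−300) = €162.56.
Total interest on Offer X = 300 × €162.56 − €23,000 = €25,768.00.
Offer Y: at 4.375% the monthly rate is 0.0036458, so the payment is 23,000 × 0.0036458 / (1 − 1.0036458^−180) = €174.48.
Total interest on Offer Y = 180 × €174.48 − €23,000 = €8,406.40.
Offer Y is lower by €17,361.60.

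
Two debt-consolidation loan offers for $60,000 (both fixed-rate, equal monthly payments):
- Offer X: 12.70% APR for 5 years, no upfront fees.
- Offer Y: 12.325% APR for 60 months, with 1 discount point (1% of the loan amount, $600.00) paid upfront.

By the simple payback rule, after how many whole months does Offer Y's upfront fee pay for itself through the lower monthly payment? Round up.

53 months

Offer X: at 12.70% the monthly rate is 0.0105833, so the payment is 60,000 × 0.0105833 / (1 − 1.0105833^−60) = $1,355.99.
Offer Y: monthly rate = 12.325%/12 = 0.0102708; payment = 60,000 × 0.0102708 / (1 − (1+0.0102708)^−60) = $1,344.54.
Monthly savings = $1,355.99 − $1,344.54 = $11.45.
Break-even = $600.00 / $11.45 = 52.40 → 53 months.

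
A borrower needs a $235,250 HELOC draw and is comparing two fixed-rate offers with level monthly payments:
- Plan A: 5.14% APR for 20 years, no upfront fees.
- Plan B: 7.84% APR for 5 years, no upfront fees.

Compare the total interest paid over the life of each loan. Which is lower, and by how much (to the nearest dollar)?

Plan B by $91,870

Plan A: monthly rate = 5.14%/12 = 0.0042833; payment = 235,250 × 0.0042833 / (1 − (1+0.0042833)^−240) = $1,570.80.
Total interest on Plan A = 240 × $1,570.80 − $235,250 = $141,742.00.
Plan B: at 7.84% the monthly rate is 0.0065333, so the payment is 235,250 × 0.0065333 / (1 − 1.0065333^−60) = $4,752.03.
Total interest on Plan B = 60 × $4,752.03 − $235,250 = $49,871.80.
Plan B is lower by $91,870.20.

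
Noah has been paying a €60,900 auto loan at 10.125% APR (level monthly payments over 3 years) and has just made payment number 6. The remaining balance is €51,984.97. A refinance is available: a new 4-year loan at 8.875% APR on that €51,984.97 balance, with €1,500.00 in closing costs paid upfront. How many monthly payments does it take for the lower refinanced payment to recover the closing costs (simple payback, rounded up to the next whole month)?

Current payment = 60,900 × 10.125%/12 / (1 − (1+0.0084375)^−36) = €1,968.65.
Refinanced payment = 51,984.97 × 0.0073958 / (1 − (1+0.0073958)^−48) = €1,290.56.
Monthly savings = €1,968.65 − €1,290.56 = €678.09.
Break-even = €1,500.00 / €678.09 = 2.21 → 3 months.

3 months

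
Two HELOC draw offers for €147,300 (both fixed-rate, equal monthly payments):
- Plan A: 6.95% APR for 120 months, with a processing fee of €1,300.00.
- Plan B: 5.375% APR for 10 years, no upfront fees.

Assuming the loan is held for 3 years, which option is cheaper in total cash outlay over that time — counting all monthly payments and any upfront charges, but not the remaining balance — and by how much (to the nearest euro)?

Plan A: monthly rate = 6.95%/12 = 0.0057917; payment = 147,300 × 0.0057917 / (1 − (1+0.0057917)^−120) = €1,706.48.
Plan B: at 5.375% the monthly rate is 0.0044792, so the payment is 147,300 × 0.0044792 / (1 − 1.0044792^−120) = €1,589.48.
Over 36 months: Plan A costs 36 × €1,706.48 + €1,300.00 = €62,733.28; Plan B costs 36 × €1,589.48 = €57,221.28.
Plan B is cheaper by €62,733.28 − €57,221.28 = €5,512.00.

Plan B by €5,512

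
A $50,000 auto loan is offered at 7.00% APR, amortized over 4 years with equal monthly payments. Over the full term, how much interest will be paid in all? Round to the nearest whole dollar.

At 7.00% the monthly rate is 0.0058333, so the payment is 50,000 × 0.0058333 / (1 − 1.0058333^−48) = $1,197.31.
Total paid = 48 × $1,197.31 = $57,470.88; interest = $57,470.88 − $50,000 = $7,470.88.

$7,471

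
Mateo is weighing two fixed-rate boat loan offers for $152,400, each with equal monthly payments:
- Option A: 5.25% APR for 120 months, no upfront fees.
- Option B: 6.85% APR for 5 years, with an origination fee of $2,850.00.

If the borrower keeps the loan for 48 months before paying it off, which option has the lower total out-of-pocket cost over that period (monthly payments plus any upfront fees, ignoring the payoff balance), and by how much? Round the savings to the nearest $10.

Option A: monthly rate = 5.25%/12 = 0.0043750; payment = 152,400 × 0.0043750 / (1 − (1+0.0043750)^−120) = $1,635.13.
Option B: at 6.85% the monthly rate is 0.0057083, so the payment is 152,400 × 0.0057083 / (1 − 1.0057083^−60) = $3,006.93.
Over 48 months: Option A costs 48 × $1,635.13 = $78,486.24; Option B costs 48 × $3,006.93 + $2,850.00 = $147,182.64.
Option A is cheaper by $147,182.64 − $78,486.24 = $68,696.40.

Option A by $68,700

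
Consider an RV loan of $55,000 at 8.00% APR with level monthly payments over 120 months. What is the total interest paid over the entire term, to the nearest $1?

At 8.00% the monthly rate is 0.0066667, so the payment is 55,000 × 0.0066667 / (1 − 1.0066667^−120) = $667.30.
Total paid = 120 × $667.30 = $80,076.00; interest = $80,076.00 − $55,000 = $25,076.00.

$25,076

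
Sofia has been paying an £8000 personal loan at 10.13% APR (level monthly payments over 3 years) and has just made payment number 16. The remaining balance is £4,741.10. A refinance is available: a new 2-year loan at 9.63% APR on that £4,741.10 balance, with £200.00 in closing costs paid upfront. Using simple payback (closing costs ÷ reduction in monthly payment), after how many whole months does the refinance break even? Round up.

Current payment = 8,000 × 10.13%/12 / (1 − (1+0.0084417)^−36) = £258.63.
Refinanced payment = 4,741.10 × 0.0080250 / (1 − (1+0.0080250)^−24) = £217.97.
Monthly savings = £258.63 − £217.97 = £40.66.
Break-even = £200.00 / £40.66 = 4.92 → 5 months.

5 months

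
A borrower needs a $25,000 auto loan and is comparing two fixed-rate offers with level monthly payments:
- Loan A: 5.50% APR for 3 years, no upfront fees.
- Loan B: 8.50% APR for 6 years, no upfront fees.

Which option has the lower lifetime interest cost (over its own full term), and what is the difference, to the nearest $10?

Loan A: monthly rate = 5.5%/12 = 0.0045833; payment = 25,000 × 0.0045833 / (1 − (1+0.0045833)^−36) = $754.90.
Total interest on Loan A = 36 × $754.90 − $25,000 = $2,176.40.
Loan B: monthly rate = 8.5%/12 = 0.0070833; payment = 25,000 × 0.0070833 / (1 − (1+0.0070833)^−72) = $444.46.
Total interest on Loan B = 72 × $444.46 − $25,000 = $7,001.12.
Loan A is lower by $4,824.72.

Loan A by $4,820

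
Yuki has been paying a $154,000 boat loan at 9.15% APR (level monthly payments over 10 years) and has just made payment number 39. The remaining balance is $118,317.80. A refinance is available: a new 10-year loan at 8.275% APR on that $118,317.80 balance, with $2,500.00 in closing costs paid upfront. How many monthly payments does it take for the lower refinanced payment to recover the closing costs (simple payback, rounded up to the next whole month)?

Current payment = 154,000 × 9.15%/12 / (1 − (1+0.0076250)^−120) = $1,963.33.
Refinanced payment = 118,317.80 × 0.0068958 / (1 − (1+0.0068958)^−120) = $1,452.77.
Monthly savings = $1,963.33 − $1,452.77 = $510.56.
Break-even = $2,500.00 / $510.56 = 4.90 → 5 months.

5 months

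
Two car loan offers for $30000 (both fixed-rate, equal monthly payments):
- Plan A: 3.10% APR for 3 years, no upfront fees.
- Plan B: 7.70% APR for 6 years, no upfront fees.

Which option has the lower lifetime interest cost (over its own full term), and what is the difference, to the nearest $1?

Plan A: monthly rate = 3.1%/12 = 0.0025833; payment = 30,000 × 0.0025833 / (1 − (1+0.0025833)^−36) = $873.76.
Total interest on Plan A = 36 × $873.76 − $30,000 = $1,455.36.
Plan B: at 7.70% the monthly rate is 0.0064167, so the payment is 30,000 × 0.0064167 / (1 − 1.0064167^−72) = $521.61.
Total interest on Plan B = 72 × $521.61 − $30,000 = $7,555.92.
Plan A is lower by $6,100.56.

Plan A by $6,101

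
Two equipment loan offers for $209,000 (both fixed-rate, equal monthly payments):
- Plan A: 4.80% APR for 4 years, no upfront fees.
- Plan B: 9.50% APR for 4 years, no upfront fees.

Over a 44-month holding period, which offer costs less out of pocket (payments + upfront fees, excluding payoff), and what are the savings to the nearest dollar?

Plan A by $20,087

Plan A: monthly rate = 4.8%/12 = 0.0040000; payment = 209,000 × 0.0040000 / (1 − (1+0.0040000)^−48) = $4,794.21.
Plan B: at 9.50% the monthly rate is 0.0079167, so the payment is 209,000 × 0.0079167 / (1 − 1.0079167^−48) = $5,250.74.
Over 44 months: Plan A costs 44 × $4,794.21 = $210,945.24; Plan B costs 44 × $5,250.74 = $231,032.56.
Plan A is cheaper by $231,032.56 − $210,945.24 = $20,087.32.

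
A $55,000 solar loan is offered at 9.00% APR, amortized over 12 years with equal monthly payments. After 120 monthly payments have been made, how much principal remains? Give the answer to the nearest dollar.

With monthly rate i = 9%/12 = 0.0075000, the balance after k of n payments is P · [(1+i)^n − (1+i)^k] / [(1+i)^n − 1].
(1+0.0075000)^144 = 2.93283677 and (1+0.0075000)^120 = 2.45135708, so the balance is 55,000 × (2.93283677 − 2.45135708) / (2.93283677 − 1) = $13,700.79.

$13,701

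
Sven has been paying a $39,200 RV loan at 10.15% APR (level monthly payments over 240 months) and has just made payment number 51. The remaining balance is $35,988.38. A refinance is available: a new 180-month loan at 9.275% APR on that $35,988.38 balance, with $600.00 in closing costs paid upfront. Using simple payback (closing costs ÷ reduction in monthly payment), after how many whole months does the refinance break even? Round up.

54 months

Current payment = 39,200 × 10.15%/12 / (1 − (1+0.0084583)^−240) = $382.19.
Refinanced payment = 35,988.38 × 0.0077292 / (1 − (1+0.0077292)^−180) = $370.93.
Monthly savings = $382.19 − $370.93 = $11.26.
Break-even = $600.00 / $11.26 = 53.29 → 54 months.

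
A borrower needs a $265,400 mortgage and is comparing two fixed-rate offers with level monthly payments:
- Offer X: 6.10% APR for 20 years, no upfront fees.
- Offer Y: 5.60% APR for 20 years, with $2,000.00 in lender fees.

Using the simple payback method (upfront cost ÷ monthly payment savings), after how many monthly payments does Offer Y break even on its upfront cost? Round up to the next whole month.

27 months

Offer X: monthly rate = 6.1%/12 = 0.0050833; payment = 265,400 × 0.0050833 / (1 − (1+0.0050833)^−240) = $1,916.75.
Offer Y: monthly rate = 5.6%/12 = 0.0046667; payment = 265,400 × 0.0046667 / (1 − (1+0.0046667)^−240) = $1,840.68.
Monthly savings = $1,916.75 − $1,840.68 = $76.07.
Break-even = $2,000.00 / $76.07 = 26.29 → 27 months.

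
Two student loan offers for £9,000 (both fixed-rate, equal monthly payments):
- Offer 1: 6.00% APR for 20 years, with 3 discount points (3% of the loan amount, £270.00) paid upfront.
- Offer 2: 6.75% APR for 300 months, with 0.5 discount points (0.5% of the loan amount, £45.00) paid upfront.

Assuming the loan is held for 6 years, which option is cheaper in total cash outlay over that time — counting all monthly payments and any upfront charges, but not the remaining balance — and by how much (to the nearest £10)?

Offer 2 by £390

Offer 1: monthly rate = 6%/12 = 0.0050000; payment = 9,000 × 0.0050000 / (1 − (1+0.0050000)^−240) = £64.48.
Offer 2: monthly rate = 6.75%/12 = 0.0056250; payment = 9,000 × 0.0056250 / (1 − (1+0.0056250)^−300) = £62.18.
Over 72 months: Offer 1 costs 72 × £64.48 + £270.00 = £4,912.56; Offer 2 costs 72 × £62.18 + £45.00 = £4,521.96.
Offer 2 is cheaper by £4,912.56 − £4,521.96 = £390.60.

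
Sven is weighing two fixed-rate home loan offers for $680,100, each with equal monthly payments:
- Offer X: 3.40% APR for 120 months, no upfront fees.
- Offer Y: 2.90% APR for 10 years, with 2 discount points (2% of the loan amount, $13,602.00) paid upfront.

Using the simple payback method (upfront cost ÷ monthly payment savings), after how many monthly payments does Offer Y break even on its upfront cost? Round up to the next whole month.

87 months

Offer X: at 3.40% the monthly rate is 0.0028333, so the payment is 680,100 × 0.0028333 / (1 − 1.0028333^−120) = $6,693.42.
Offer Y: at 2.90% the monthly rate is 0.0024167, so the payment is 680,100 × 0.0024167 / (1 − 1.0024167^−120) = $6,535.75.
Monthly savings = $6,693.42 − $6,535.75 = $157.67.
Break-even = $13,602.00 / $157.67 = 86.27 → 87 months.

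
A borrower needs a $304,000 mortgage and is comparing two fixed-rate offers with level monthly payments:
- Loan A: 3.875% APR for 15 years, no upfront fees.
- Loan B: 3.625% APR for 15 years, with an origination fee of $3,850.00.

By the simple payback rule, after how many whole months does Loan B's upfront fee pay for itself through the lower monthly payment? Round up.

Loan A: monthly rate = 3.875%/12 = 0.0032292; payment = 304,000 × 0.0032292 / (1 − (1+0.0032292)^−180) = $2,229.66.
Loan B: monthly rate = 3.625%/12 = 0.0030208; payment = 304,000 × 0.0030208 / (1 − (1+0.0030208)^−180) = $2,191.95.
Monthly savings = $2,229.66 − $2,191.95 = $37.71.
Break-even = $3,850.00 / $37.71 = 102.09 → 103 months.

103 months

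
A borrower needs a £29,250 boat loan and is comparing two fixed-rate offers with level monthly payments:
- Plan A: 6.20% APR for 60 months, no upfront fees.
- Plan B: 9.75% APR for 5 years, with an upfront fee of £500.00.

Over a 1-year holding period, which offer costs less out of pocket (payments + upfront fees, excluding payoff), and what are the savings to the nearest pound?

Plan A by £1,096

Plan A: monthly rate = 6.2%/12 = 0.0051667; payment = 29,250 × 0.0051667 / (1 − (1+0.0051667)^−60) = £568.21.
Plan B: monthly rate = 9.75%/12 = 0.0081250; payment = 29,250 × 0.0081250 / (1 − (1+0.0081250)^−60) = £617.88.
Over 12 months: Plan A costs 12 × £568.21 = £6,818.52; Plan B costs 12 × £617.88 + £500.00 = £7,914.56.
Plan A is cheaper by £7,914.56 − £6,818.52 = £1,096.04.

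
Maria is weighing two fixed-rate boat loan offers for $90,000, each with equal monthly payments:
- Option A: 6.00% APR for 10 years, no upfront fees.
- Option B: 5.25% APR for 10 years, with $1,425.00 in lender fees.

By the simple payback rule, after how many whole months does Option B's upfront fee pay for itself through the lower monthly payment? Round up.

Option A: at 6.00% the monthly rate is 0.0050000, so the payment is 90,000 × 0.0050000 / (1 − 1.0050000^−120) = $999.18.
Option B: monthly rate = 5.25%/12 = 0.0043750; payment = 90,000 × 0.0043750 / (1 − (1+0.0043750)^−120) = $965.63.
Monthly savings = $999.18 − $965.63 = $33.55.
Break-even = $1,425.00 / $33.55 = 42.47 → 43 months.

43 months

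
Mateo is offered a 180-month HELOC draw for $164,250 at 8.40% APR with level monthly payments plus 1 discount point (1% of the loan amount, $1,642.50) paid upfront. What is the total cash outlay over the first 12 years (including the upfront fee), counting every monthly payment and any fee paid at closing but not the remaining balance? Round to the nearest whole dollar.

$233,169

Monthly rate = 8.4%/12 = 0.0070000; payment = 164,250 × 0.0070000 / (1 − (1+0.0070000)^−180) = $1,607.82.
Total outlay = 144 × $1,607.82 + $1,642.50 = $233,168.58.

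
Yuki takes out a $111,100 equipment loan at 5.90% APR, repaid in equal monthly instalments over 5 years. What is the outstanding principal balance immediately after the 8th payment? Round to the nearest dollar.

With monthly rate i = 5.9%/12 = 0.0049167, the balance after k of n payments is P · [(1+i)^n − (1+i)^k] / [(1+i)^n − 1].
(1+0.0049167)^60 = 1.34215584 and (1+0.0049167)^8 = 1.04001689, so the balance is 111,100 × (1.34215584 − 1.04001689) / (1.34215584 − 1) = $98,106.28.

$98,106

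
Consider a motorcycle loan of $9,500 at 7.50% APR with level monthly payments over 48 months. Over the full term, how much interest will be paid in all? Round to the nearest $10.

$1,530

At 7.50% the monthly rate is 0.0062500, so the payment is 9,500 × 0.0062500 / (1 − 1.0062500^−48) = $229.70.
Total paid = 48 × $229.70 = $11,025.60; interest = $11,025.60 − $9,500 = $1,525.60.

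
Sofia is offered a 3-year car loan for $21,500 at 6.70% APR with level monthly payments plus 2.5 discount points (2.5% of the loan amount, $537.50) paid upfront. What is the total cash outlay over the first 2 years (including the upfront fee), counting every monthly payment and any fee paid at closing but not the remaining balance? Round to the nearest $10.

Monthly rate = 6.7%/12 = 0.0055833; payment = 21,500 × 0.0055833 / (1 − (1+0.0055833)^−36) = $660.91.
Total outlay = 24 × $660.91 + $537.50 = $16,399.34.

$16,400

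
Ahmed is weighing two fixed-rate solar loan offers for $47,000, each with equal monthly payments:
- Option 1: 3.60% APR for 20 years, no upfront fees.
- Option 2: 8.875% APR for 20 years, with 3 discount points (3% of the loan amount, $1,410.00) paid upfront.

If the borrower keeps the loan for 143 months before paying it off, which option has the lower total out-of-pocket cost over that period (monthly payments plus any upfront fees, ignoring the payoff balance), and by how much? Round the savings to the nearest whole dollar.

Option 1 by $22,016

Option 1: at 3.60% the monthly rate is 0.0030000, so the payment is 47,000 × 0.0030000 / (1 − 1.0030000^−240) = $275.00.
Option 2: at 8.875% the monthly rate is 0.0073958, so the payment is 47,000 × 0.0073958 / (1 − 1.0073958^−240) = $419.10.
Over 143 months: Option 1 costs 143 × $275.00 = $39,325.00; Option 2 costs 143 × $419.10 + $1,410.00 = $61,341.30.
Option 1 is cheaper by $61,341.30 − $39,325.00 = $22,016.30.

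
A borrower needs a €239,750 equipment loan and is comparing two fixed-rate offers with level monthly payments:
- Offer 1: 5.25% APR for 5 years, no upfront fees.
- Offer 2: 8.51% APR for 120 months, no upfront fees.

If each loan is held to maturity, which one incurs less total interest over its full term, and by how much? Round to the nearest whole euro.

Offer 1: monthly rate = 5.25%/12 = 0.0043750; payment = 239,750 × 0.0043750 / (1 − (1+0.0043750)^−60) = €4,551.89.
Total interest on Offer 1 = 60 × €4,551.89 − €239,750 = €33,363.40.
Offer 2: monthly rate = 8.51%/12 = 0.0070917; payment = 239,750 × 0.0070917 / (1 − (1+0.0070917)^−120) = €2,973.84.
Total interest on Offer 2 = 120 × €2,973.84 − €239,750 = €117,110.80.
Offer 1 is lower by €83,747.40.

Offer 1 by €83,747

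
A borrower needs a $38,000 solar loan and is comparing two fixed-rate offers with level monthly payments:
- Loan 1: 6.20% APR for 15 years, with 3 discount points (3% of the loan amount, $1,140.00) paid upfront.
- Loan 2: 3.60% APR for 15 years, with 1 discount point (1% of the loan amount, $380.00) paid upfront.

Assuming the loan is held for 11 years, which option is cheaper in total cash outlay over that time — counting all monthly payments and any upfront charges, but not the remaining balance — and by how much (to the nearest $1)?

Loan 1: at 6.20% the monthly rate is 0.0051667, so the payment is 38,000 × 0.0051667 / (1 − 1.0051667^−180) = $324.79.
Loan 2: at 3.60% the monthly rate is 0.0030000, so the payment is 38,000 × 0.0030000 / (1 − 1.0030000^−180) = $273.53.
Over 132 months: Loan 1 costs 132 × $324.79 + $1,140.00 = $44,012.28; Loan 2 costs 132 × $273.53 + $380.00 = $36,485.96.
Loan 2 is cheaper by $44,012.28 − $36,485.96 = $7,526.32.

Loan 2 by $7,526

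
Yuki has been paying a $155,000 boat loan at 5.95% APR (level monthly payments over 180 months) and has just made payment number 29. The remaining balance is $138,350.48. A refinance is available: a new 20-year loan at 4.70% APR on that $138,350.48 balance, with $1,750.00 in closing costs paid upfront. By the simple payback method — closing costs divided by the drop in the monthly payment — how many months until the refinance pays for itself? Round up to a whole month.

Current payment = 155,000 × 5.95%/12 / (1 − (1+0.0049583)^−180) = $1,303.79.
Refinanced payment = 138,350.48 × 0.0039167 / (1 − (1+0.0039167)^−240) = $890.28.
Monthly savings = $1,303.79 − $890.28 = $413.51.
Break-even = $1,750.00 / $413.51 = 4.23 → 5 months.

5 months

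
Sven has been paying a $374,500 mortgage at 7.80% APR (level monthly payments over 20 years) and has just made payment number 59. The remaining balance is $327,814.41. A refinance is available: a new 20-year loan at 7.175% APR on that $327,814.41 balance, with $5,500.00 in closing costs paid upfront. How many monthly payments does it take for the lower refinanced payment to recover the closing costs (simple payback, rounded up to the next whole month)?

11 months

Current payment = 374,500 × 7.8%/12 / (1 − (1+0.0065000)^−240) = $3,086.01.
Refinanced payment = 327,814.41 × 0.0059792 / (1 − (1+0.0059792)^−240) = $2,576.09.
Monthly savings = $3,086.01 − $2,576.09 = $509.92.
Break-even = $5,500.00 / $509.92 = 10.79 → 11 months.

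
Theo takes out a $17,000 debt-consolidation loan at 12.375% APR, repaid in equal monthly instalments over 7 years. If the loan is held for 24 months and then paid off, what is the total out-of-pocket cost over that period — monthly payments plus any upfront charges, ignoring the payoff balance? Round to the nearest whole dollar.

At 12.375% the monthly rate is 0.0103125, so the payment is 17,000 × 0.0103125 / (1 − 1.0103125^−84) = $303.52.
Total outlay = 24 × $303.52 = $7,284.48.

$7,284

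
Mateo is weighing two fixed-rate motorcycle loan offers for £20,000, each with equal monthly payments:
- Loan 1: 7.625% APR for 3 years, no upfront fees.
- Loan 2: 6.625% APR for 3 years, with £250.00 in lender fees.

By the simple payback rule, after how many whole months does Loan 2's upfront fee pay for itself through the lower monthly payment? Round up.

28 months

Loan 1: monthly rate = 7.625%/12 = 0.0063542; payment = 20,000 × 0.0063542 / (1 − (1+0.0063542)^−36) = £623.27.
Loan 2: at 6.625% the monthly rate is 0.0055208, so the payment is 20,000 × 0.0055208 / (1 − 1.0055208^−36) = £614.12.
Monthly savings = £623.27 − £614.12 = £9.15.
Break-even = £250.00 / £9.15 = 27.32 → 28 months.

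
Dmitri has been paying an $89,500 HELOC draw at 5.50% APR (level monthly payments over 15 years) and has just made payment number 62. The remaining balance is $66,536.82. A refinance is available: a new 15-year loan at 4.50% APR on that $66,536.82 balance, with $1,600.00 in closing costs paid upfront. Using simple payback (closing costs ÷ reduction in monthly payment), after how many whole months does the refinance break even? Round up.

Current payment = 89,500 × 5.5%/12 / (1 − (1+0.0045833)^−180) = $731.29.
Refinanced payment = 66,536.82 × 0.0037500 / (1 − (1+0.0037500)^−180) = $509.00.
Monthly savings = $731.29 − $509.00 = $222.29.
Break-even = $1,600.00 / $222.29 = 7.20 → 8 months.

8 months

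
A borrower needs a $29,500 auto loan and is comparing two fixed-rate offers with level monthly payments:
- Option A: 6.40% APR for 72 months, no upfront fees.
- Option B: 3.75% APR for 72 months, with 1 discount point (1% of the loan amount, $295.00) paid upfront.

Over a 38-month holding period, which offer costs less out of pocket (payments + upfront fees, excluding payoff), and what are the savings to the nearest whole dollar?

Option A: at 6.40% the monthly rate is 0.0053333, so the payment is 29,500 × 0.0053333 / (1 − 1.0053333^−72) = $494.49.
Option B: monthly rate = 3.75%/12 = 0.0031250; payment = 29,500 × 0.0031250 / (1 − (1+0.0031250)^−72) = $458.18.
Over 38 months: Option A costs 38 × $494.49 = $18,790.62; Option B costs 38 × $458.18 + $295.00 = $17,705.84.
Option B is cheaper by $18,790.62 − $17,705.84 = $1,084.78.

Option B by $1,085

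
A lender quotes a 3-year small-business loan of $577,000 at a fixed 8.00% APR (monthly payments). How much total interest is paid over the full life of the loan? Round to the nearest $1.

$73,919

At 8.00% the monthly rate is 0.0066667, so the payment is 577,000 × 0.0066667 / (1 − 1.0066667^−36) = $18,081.08.
Total paid = 36 × $18,081.08 = $650,918.88; interest = $650,918.88 − $577,000 = $73,918.88.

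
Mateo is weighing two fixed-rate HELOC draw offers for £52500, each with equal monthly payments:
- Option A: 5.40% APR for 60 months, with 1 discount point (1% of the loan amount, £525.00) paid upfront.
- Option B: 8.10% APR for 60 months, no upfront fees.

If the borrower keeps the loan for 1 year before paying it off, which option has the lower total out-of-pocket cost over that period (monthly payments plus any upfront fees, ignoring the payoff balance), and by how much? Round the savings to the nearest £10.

Option A by £270

Option A: monthly rate = 5.4%/12 = 0.0045000; payment = 52,500 × 0.0045000 / (1 − (1+0.0045000)^−60) = £1,000.39.
Option B: monthly rate = 8.1%/12 = 0.0067500; payment = 52,500 × 0.0067500 / (1 − (1+0.0067500)^−60) = £1,067.03.
Over 12 months: Option A costs 12 × £1,000.39 + £525.00 = £12,529.68; Option B costs 12 × £1,067.03 = £12,804.36.
Option A is cheaper by £12,804.36 − £12,529.68 = £274.68.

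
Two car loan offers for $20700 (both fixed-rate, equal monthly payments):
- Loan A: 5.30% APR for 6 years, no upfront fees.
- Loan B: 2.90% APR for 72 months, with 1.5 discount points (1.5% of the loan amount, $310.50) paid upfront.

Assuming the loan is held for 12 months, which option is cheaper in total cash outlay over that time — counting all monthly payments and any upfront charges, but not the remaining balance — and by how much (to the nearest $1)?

Loan A: at 5.30% the monthly rate is 0.0044167, so the payment is 20,700 × 0.0044167 / (1 − 1.0044167^−72) = $336.26.
Loan B: monthly rate = 2.9%/12 = 0.0024167; payment = 20,700 × 0.0024167 / (1 − (1+0.0024167)^−72) = $313.58.
Over 12 months: Loan A costs 12 × $336.26 = $4,035.12; Loan B costs 12 × $313.58 + $310.50 = $4,073.46.
Loan A is cheaper by $4,073.46 − $4,035.12 = $38.34.

Loan A by $38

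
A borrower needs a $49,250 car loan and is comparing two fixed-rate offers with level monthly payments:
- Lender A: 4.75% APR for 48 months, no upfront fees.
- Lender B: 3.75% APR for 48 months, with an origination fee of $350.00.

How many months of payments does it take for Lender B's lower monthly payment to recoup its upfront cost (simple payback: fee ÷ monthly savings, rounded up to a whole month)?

16 months

Lender A: at 4.75% the monthly rate is 0.0039583, so the payment is 49,250 × 0.0039583 / (1 − 1.0039583^−48) = $1,128.62.
Lender B: at 3.75% the monthly rate is 0.0031250, so the payment is 49,250 × 0.0031250 / (1 − 1.0031250^−48) = $1,106.52.
Monthly savings = $1,128.62 − $1,106.52 = $22.10.
Break-even = $350.00 / $22.10 = 15.84 → 16 months.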